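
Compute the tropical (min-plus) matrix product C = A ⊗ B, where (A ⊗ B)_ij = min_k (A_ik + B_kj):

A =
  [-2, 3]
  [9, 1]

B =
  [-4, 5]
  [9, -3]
A ⊗ B =
  [-6, 0]
  [5, -2]

Apply the min-plus product entry-by-entry:
  C[0][0] = min over k of (A[0][0] + B[0][0] = -2 + -4 = -6, A[0][1] + B[1][0] = 3 + 9 = 12) = -6 (attained at k = 0)
  C[0][1] = min over k of (A[0][0] + B[0][1] = -2 + 5 = 3, A[0][1] + B[1][1] = 3 + -3 = 0) = 0 (attained at k = 1)
  C[1][0] = min over k of (A[1][0] + B[0][0] = 9 + -4 = 5, A[1][1] + B[1][0] = 1 + 9 = 10) = 5 (attained at k = 0)
  C[1][1] = min over k of (A[1][0] + B[0][1] = 9 + 5 = 14, A[1][1] + B[1][1] = 1 + -3 = -2) = -2 (attained at k = 1)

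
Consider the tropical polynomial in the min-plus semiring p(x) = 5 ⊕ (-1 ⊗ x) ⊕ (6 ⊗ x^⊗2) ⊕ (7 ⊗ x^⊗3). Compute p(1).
p(1) = 0

A tropical monomial a ⊗ x^⊗i evaluates to a + i · x. Evaluating each term at x = 1:
  Term 0 contributes 5 + 0 · 1 = 5
  Term 1 contributes -1 + 1 · 1 = 0
  Term 2 contributes 6 + 2 · 1 = 8
  Term 3 contributes 7 + 3 · 1 = 10
p(1) = ⊕ of these = min[5, 0, 8, 10] = 0.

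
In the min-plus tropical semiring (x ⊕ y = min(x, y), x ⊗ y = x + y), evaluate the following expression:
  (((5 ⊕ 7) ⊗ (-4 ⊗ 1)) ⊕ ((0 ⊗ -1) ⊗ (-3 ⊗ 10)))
(((5 ⊕ 7) ⊗ (-4 ⊗ 1)) ⊕ ((0 ⊗ -1) ⊗ (-3 ⊗ 10))) = 2

Expand innermost to outermost. Recall ⊕ takes the minimum of its arguments and ⊗ takes their sum. Working out the expression (((5 ⊕ 7) ⊗ (-4 ⊗ 1)) ⊕ ((0 ⊗ -1) ⊗ (-3 ⊗ 10))) gives 2.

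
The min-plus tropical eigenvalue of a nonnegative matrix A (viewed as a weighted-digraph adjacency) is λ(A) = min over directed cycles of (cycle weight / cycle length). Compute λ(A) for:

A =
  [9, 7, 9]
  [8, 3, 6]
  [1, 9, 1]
λ(A) = 1

Enumerate directed cycles and compute their means (weight / length). Sample:
  cycle 0 → 0: weight = 9, length = 1, mean = 9/1 ≈ 9.000
  cycle 1 → 1: weight = 3, length = 1, mean = 3/1 ≈ 3.000
  cycle 2 → 2: weight = 1, length = 1, mean = 1/1 ≈ 1.000
  cycle 0 → 1 → 0: weight = 15, length = 2, mean = 15/2 ≈ 7.500
  cycle 0 → 2 → 0: weight = 10, length = 2, mean = 10/2 ≈ 5.000
  cycle 1 → 0 → 1: weight = 15, length = 2, mean = 15/2 ≈ 7.500
Minimum mean = 1.000, attained e.g. along the cycle 2 → 2 with weight 1 and length 1. So λ(A) = 1/1 = 1.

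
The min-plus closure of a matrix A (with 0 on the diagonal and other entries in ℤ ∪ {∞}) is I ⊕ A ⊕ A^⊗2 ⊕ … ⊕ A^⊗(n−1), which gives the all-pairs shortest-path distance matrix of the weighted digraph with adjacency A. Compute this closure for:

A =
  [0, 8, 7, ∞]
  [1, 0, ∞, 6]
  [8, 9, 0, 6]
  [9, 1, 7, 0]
Closure =
  [0, 8, 7, 13]
  [1, 0, 8, 6]
  [8, 7, 0, 6]
  [2, 1, 7, 0]

This is the Floyd-Warshall all-pairs shortest-path computation. For each intermediate vertex k = 0, 1, …, 3, update dist[i][j] ← min(dist[i][j], dist[i][k] + dist[k][j]). The final matrix gives, for each (i, j), the minimum total weight of any directed path from i to j (possibly empty when i = j).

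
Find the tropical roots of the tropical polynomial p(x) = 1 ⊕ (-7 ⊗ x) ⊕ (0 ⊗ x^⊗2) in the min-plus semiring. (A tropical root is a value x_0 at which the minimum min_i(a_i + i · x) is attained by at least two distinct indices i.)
Roots: {-7, 8}

Each tropical root is a break point of the lower envelope of the lines y = a_i + i · x (there are 3 lines, with slopes 0, 1, ..., 2). Only the lines that attain the minimum somewhere contribute to roots; other lines are dominated. Here the surviving (envelope) indices are i = 2, i = 1, i = 0.
Intersections between consecutive envelope lines give the roots: for adjacent envelope indices i < j the intersection is x = (a_i − a_j) / (j − i). Reading off the sorted break points: {-7, 8}.
Verification: at each break x_0, at least two indices attain the minimum of min_i(a_i + i · x_0).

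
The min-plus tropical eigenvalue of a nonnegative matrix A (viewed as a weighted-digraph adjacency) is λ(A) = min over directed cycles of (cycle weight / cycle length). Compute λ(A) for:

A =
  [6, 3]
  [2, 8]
λ(A) = 5/2

Enumerate directed cycles and compute their means (weight / length). Sample:
  cycle 0 → 0: weight = 6, length = 1, mean = 6/1 ≈ 6.000
  cycle 1 → 1: weight = 8, length = 1, mean = 8/1 ≈ 8.000
  cycle 0 → 1 → 0: weight = 5, length = 2, mean = 5/2 ≈ 2.500
  cycle 1 → 0 → 1: weight = 5, length = 2, mean = 5/2 ≈ 2.500
Minimum mean = 2.500, attained e.g. along the cycle 0 → 1 → 0 with weight 5 and length 2. So λ(A) = 5/2 = 5/2.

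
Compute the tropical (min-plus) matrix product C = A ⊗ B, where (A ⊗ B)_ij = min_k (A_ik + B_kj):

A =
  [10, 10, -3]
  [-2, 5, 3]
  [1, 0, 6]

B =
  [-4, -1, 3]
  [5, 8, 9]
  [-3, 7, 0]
A ⊗ B =
  [-6, 4, -3]
  [-6, -3, 1]
  [-3, 0, 4]

Apply the min-plus product entry-by-entry:
  C[0][0] = min over k of (A[0][0] + B[0][0] = 10 + -4 = 6, A[0][1] + B[1][0] = 10 + 5 = 15, A[0][2] + B[2][0] = -3 + -3 = -6) = -6 (attained at k = 2)
  C[0][1] = min over k of (A[0][0] + B[0][1] = 10 + -1 = 9, A[0][1] + B[1][1] = 10 + 8 = 18, A[0][2] + B[2][1] = -3 + 7 = 4) = 4 (attained at k = 2)
  C[0][2] = min over k of (A[0][0] + B[0][2] = 10 + 3 = 13, A[0][1] + B[1][2] = 10 + 9 = 19, A[0][2] + B[2][2] = -3 + 0 = -3) = -3 (attained at k = 2)
  C[1][0] = min over k of (A[1][0] + B[0][0] = -2 + -4 = -6, A[1][1] + B[1][0] = 5 + 5 = 10, A[1][2] + B[2][0] = 3 + -3 = 0) = -6 (attained at k = 0)
  C[1][1] = min over k of (A[1][0] + B[0][1] = -2 + -1 = -3, A[1][1] + B[1][1] = 5 + 8 = 13, A[1][2] + B[2][1] = 3 + 7 = 10) = -3 (attained at k = 0)
  C[1][2] = min over k of (A[1][0] + B[0][2] = -2 + 3 = 1, A[1][1] + B[1][2] = 5 + 9 = 14, A[1][2] + B[2][2] = 3 + 0 = 3) = 1 (attained at k = 0)
  C[2][0] = min over k of (A[2][0] + B[0][0] = 1 + -4 = -3, A[2][1] + B[1][0] = 0 + 5 = 5, A[2][2] + B[2][0] = 6 + -3 = 3) = -3 (attained at k = 0)
  C[2][1] = min over k of (A[2][0] + B[0][1] = 1 + -1 = 0, A[2][1] + B[1][1] = 0 + 8 = 8, A[2][2] + B[2][1] = 6 + 7 = 13) = 0 (attained at k = 0)
  C[2][2] = min over k of (A[2][0] + B[0][2] = 1 + 3 = 4, A[2][1] + B[1][2] = 0 + 9 = 9, A[2][2] + B[2][2] = 6 + 0 = 6) = 4 (attained at k = 0)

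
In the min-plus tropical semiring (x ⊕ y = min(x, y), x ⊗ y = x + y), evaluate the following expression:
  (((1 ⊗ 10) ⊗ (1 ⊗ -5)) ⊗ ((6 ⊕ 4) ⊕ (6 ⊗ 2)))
(((1 ⊗ 10) ⊗ (1 ⊗ -5)) ⊗ ((6 ⊕ 4) ⊕ (6 ⊗ 2))) = 11

Expand innermost to outermost. Recall ⊕ takes the minimum of its arguments and ⊗ takes their sum. Working out the expression (((1 ⊗ 10) ⊗ (1 ⊗ -5)) ⊗ ((6 ⊕ 4) ⊕ (6 ⊗ 2))) gives 11.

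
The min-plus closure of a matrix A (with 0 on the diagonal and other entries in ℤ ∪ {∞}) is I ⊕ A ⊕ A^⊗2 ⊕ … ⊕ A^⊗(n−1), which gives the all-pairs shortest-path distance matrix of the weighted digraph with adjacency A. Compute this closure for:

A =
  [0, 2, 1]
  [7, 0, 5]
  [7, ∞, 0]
Closure =
  [0, 2, 1]
  [7, 0, 5]
  [7, 9, 0]

This is the Floyd-Warshall all-pairs shortest-path computation. For each intermediate vertex k = 0, 1, …, 2, update dist[i][j] ← min(dist[i][j], dist[i][k] + dist[k][j]). The final matrix gives, for each (i, j), the minimum total weight of any directed path from i to j (possibly empty when i = j).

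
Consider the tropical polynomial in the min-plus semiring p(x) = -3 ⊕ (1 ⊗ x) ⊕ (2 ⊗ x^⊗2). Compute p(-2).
p(-2) = -3

A tropical monomial a ⊗ x^⊗i evaluates to a + i · x. Evaluating each term at x = -2:
  Term 0 contributes -3 + 0 · -2 = -3
  Term 1 contributes 1 + 1 · -2 = -1
  Term 2 contributes 2 + 2 · -2 = -2
p(-2) = ⊕ of these = min[-3, -1, -2] = -3.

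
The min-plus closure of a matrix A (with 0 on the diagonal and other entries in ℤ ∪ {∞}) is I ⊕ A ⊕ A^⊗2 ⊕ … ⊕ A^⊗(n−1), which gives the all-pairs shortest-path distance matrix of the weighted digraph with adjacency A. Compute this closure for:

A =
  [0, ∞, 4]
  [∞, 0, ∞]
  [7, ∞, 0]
Closure =
  [0, ∞, 4]
  [∞, 0, ∞]
  [7, ∞, 0]

This is the Floyd-Warshall all-pairs shortest-path computation. For each intermediate vertex k = 0, 1, …, 2, update dist[i][j] ← min(dist[i][j], dist[i][k] + dist[k][j]). The final matrix gives, for each (i, j), the minimum total weight of any directed path from i to j (possibly empty when i = j).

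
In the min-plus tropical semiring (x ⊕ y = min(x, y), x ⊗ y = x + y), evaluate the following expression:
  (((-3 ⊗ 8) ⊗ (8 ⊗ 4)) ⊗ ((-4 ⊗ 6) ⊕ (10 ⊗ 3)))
(((-3 ⊗ 8) ⊗ (8 ⊗ 4)) ⊗ ((-4 ⊗ 6) ⊕ (10 ⊗ 3))) = 19

Expand innermost to outermost. Recall ⊕ takes the minimum of its arguments and ⊗ takes their sum. Working out the expression (((-3 ⊗ 8) ⊗ (8 ⊗ 4)) ⊗ ((-4 ⊗ 6) ⊕ (10 ⊗ 3))) gives 19.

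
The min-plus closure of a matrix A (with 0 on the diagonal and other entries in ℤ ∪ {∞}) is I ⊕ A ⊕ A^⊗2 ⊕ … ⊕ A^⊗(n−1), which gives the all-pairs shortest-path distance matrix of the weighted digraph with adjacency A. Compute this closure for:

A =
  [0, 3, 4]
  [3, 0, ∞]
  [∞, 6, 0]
Closure =
  [0, 3, 4]
  [3, 0, 7]
  [9, 6, 0]

This is the Floyd-Warshall all-pairs shortest-path computation. For each intermediate vertex k = 0, 1, …, 2, update dist[i][j] ← min(dist[i][j], dist[i][k] + dist[k][j]). The final matrix gives, for each (i, j), the minimum total weight of any directed path from i to j (possibly empty when i = j).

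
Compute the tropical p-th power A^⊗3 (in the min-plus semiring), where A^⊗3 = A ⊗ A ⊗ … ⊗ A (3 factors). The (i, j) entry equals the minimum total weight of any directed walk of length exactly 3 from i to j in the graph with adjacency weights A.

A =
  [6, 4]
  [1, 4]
A^⊗3 =
  [9, 9]
  [6, 9]

Each entry (A^⊗3)_ij equals the minimum over all length-3 walks i = v_0 → v_1 → … → v_3 = j of Σ_t A[v_t][v_{t+1}]. For example, for (i, j) = (0, 1) we minimise over 4 possible intermediate vertex sequences; the minimum is 9, attained along the walk 0 → 1 → 0 → 1.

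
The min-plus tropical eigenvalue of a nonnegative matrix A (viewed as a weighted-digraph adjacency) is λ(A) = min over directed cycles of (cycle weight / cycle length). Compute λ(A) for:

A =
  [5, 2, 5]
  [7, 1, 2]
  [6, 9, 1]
λ(A) = 1

Enumerate directed cycles and compute their means (weight / length). Sample:
  cycle 0 → 0: weight = 5, length = 1, mean = 5/1 ≈ 5.000
  cycle 1 → 1: weight = 1, length = 1, mean = 1/1 ≈ 1.000
  cycle 2 → 2: weight = 1, length = 1, mean = 1/1 ≈ 1.000
  cycle 0 → 1 → 0: weight = 9, length = 2, mean = 9/2 ≈ 4.500
  cycle 0 → 2 → 0: weight = 11, length = 2, mean = 11/2 ≈ 5.500
  cycle 1 → 0 → 1: weight = 9, length = 2, mean = 9/2 ≈ 4.500
Minimum mean = 1.000, attained e.g. along the cycle 1 → 1 with weight 1 and length 1. So λ(A) = 1/1 = 1.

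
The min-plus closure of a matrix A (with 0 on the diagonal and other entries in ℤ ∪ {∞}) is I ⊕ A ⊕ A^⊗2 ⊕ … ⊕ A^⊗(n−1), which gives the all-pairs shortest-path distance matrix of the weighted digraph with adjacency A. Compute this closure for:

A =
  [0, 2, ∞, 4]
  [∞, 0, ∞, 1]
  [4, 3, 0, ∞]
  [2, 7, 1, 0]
Closure =
  [0, 2, 4, 3]
  [3, 0, 2, 1]
  [4, 3, 0, 4]
  [2, 4, 1, 0]

This is the Floyd-Warshall all-pairs shortest-path computation. For each intermediate vertex k = 0, 1, …, 3, update dist[i][j] ← min(dist[i][j], dist[i][k] + dist[k][j]). The final matrix gives, for each (i, j), the minimum total weight of any directed path from i to j (possibly empty when i = j).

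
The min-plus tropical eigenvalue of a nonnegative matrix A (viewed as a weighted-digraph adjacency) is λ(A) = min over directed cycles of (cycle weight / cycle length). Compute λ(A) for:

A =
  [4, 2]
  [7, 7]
λ(A) = 4

Enumerate directed cycles and compute their means (weight / length). Sample:
  cycle 0 → 0: weight = 4, length = 1, mean = 4/1 ≈ 4.000
  cycle 1 → 1: weight = 7, length = 1, mean = 7/1 ≈ 7.000
  cycle 0 → 1 → 0: weight = 9, length = 2, mean = 9/2 ≈ 4.500
  cycle 1 → 0 → 1: weight = 9, length = 2, mean = 9/2 ≈ 4.500
Minimum mean = 4.000, attained e.g. along the cycle 0 → 0 with weight 4 and length 1. So λ(A) = 4/1 = 4.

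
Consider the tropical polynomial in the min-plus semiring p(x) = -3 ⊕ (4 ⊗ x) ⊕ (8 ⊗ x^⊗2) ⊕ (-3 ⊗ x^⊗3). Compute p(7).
p(7) = -3

A tropical monomial a ⊗ x^⊗i evaluates to a + i · x. Evaluating each term at x = 7:
  Term 0 contributes -3 + 0 · 7 = -3
  Term 1 contributes 4 + 1 · 7 = 11
  Term 2 contributes 8 + 2 · 7 = 22
  Term 3 contributes -3 + 3 · 7 = 18
p(7) = ⊕ of these = min[-3, 11, 22, 18] = -3.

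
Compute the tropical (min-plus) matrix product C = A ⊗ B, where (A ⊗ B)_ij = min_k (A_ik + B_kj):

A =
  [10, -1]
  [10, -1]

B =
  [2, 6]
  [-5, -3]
A ⊗ B =
  [-6, -4]
  [-6, -4]

Apply the min-plus product entry-by-entry:
  C[0][0] = min over k of (A[0][0] + B[0][0] = 10 + 2 = 12, A[0][1] + B[1][0] = -1 + -5 = -6) = -6 (attained at k = 1)
  C[0][1] = min over k of (A[0][0] + B[0][1] = 10 + 6 = 16, A[0][1] + B[1][1] = -1 + -3 = -4) = -4 (attained at k = 1)
  C[1][0] = min over k of (A[1][0] + B[0][0] = 10 + 2 = 12, A[1][1] + B[1][0] = -1 + -5 = -6) = -6 (attained at k = 1)
  C[1][1] = min over k of (A[1][0] + B[0][1] = 10 + 6 = 16, A[1][1] + B[1][1] = -1 + -3 = -4) = -4 (attained at k = 1)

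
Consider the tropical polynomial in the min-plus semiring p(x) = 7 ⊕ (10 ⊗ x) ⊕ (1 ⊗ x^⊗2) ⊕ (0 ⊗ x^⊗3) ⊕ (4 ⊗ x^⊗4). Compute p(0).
p(0) = 0

A tropical monomial a ⊗ x^⊗i evaluates to a + i · x. Evaluating each term at x = 0:
  Term 0 contributes 7 + 0 · 0 = 7
  Term 1 contributes 10 + 1 · 0 = 10
  Term 2 contributes 1 + 2 · 0 = 1
  Term 3 contributes 0 + 3 · 0 = 0
  Term 4 contributes 4 + 4 · 0 = 4
p(0) = ⊕ of these = min[7, 10, 1, 0, 4] = 0.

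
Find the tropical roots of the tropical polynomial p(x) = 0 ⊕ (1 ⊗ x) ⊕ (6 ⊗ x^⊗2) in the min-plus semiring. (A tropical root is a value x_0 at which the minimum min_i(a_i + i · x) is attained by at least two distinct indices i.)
Roots: {-5, -1}

Each tropical root is a break point of the lower envelope of the lines y = a_i + i · x (there are 3 lines, with slopes 0, 1, ..., 2). Only the lines that attain the minimum somewhere contribute to roots; other lines are dominated. Here the surviving (envelope) indices are i = 2, i = 1, i = 0.
Intersections between consecutive envelope lines give the roots: for adjacent envelope indices i < j the intersection is x = (a_i − a_j) / (j − i). Reading off the sorted break points: {-5, -1}.
Verification: at each break x_0, at least two indices attain the minimum of min_i(a_i + i · x_0).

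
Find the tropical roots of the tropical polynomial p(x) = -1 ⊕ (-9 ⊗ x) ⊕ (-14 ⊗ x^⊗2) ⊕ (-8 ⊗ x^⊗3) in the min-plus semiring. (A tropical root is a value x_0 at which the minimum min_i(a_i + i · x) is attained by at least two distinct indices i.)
Roots: {-6, 5, 8}

Each tropical root is a break point of the lower envelope of the lines y = a_i + i · x (there are 4 lines, with slopes 0, 1, ..., 3). Only the lines that attain the minimum somewhere contribute to roots; other lines are dominated. Here the surviving (envelope) indices are i = 3, i = 2, i = 1, i = 0.
Intersections between consecutive envelope lines give the roots: for adjacent envelope indices i < j the intersection is x = (a_i − a_j) / (j − i). Reading off the sorted break points: {-6, 5, 8}.
Verification: at each break x_0, at least two indices attain the minimum of min_i(a_i + i · x_0).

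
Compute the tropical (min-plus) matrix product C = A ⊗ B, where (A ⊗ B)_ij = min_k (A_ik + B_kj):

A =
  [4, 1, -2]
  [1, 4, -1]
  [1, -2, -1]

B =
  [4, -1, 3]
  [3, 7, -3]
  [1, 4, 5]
A ⊗ B =
  [-1, 2, -2]
  [0, 0, 1]
  [0, 0, -5]

Apply the min-plus product entry-by-entry:
  C[0][0] = min over k of (A[0][0] + B[0][0] = 4 + 4 = 8, A[0][1] + B[1][0] = 1 + 3 = 4, A[0][2] + B[2][0] = -2 + 1 = -1) = -1 (attained at k = 2)
  C[0][1] = min over k of (A[0][0] + B[0][1] = 4 + -1 = 3, A[0][1] + B[1][1] = 1 + 7 = 8, A[0][2] + B[2][1] = -2 + 4 = 2) = 2 (attained at k = 2)
  C[0][2] = min over k of (A[0][0] + B[0][2] = 4 + 3 = 7, A[0][1] + B[1][2] = 1 + -3 = -2, A[0][2] + B[2][2] = -2 + 5 = 3) = -2 (attained at k = 1)
  C[1][0] = min over k of (A[1][0] + B[0][0] = 1 + 4 = 5, A[1][1] + B[1][0] = 4 + 3 = 7, A[1][2] + B[2][0] = -1 + 1 = 0) = 0 (attained at k = 2)
  C[1][1] = min over k of (A[1][0] + B[0][1] = 1 + -1 = 0, A[1][1] + B[1][1] = 4 + 7 = 11, A[1][2] + B[2][1] = -1 + 4 = 3) = 0 (attained at k = 0)
  C[1][2] = min over k of (A[1][0] + B[0][2] = 1 + 3 = 4, A[1][1] + B[1][2] = 4 + -3 = 1, A[1][2] + B[2][2] = -1 + 5 = 4) = 1 (attained at k = 1)
  C[2][0] = min over k of (A[2][0] + B[0][0] = 1 + 4 = 5, A[2][1] + B[1][0] = -2 + 3 = 1, A[2][2] + B[2][0] = -1 + 1 = 0) = 0 (attained at k = 2)
  C[2][1] = min over k of (A[2][0] + B[0][1] = 1 + -1 = 0, A[2][1] + B[1][1] = -2 + 7 = 5, A[2][2] + B[2][1] = -1 + 4 = 3) = 0 (attained at k = 0)
  C[2][2] = min over k of (A[2][0] + B[0][2] = 1 + 3 = 4, A[2][1] + B[1][2] = -2 + -3 = -5, A[2][2] + B[2][2] = -1 + 5 = 4) = -5 (attained at k = 1)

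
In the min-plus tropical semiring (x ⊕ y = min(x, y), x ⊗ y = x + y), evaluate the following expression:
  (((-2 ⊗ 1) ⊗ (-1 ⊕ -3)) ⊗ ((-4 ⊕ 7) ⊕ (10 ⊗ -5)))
(((-2 ⊗ 1) ⊗ (-1 ⊕ -3)) ⊗ ((-4 ⊕ 7) ⊕ (10 ⊗ -5))) = -8

Expand innermost to outermost. Recall ⊕ takes the minimum of its arguments and ⊗ takes their sum. Working out the expression (((-2 ⊗ 1) ⊗ (-1 ⊕ -3)) ⊗ ((-4 ⊕ 7) ⊕ (10 ⊗ -5))) gives -8.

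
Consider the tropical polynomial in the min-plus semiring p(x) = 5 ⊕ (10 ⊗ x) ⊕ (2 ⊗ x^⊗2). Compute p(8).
p(8) = 5

A tropical monomial a ⊗ x^⊗i evaluates to a + i · x. Evaluating each term at x = 8:
  Term 0 contributes 5 + 0 · 8 = 5
  Term 1 contributes 10 + 1 · 8 = 18
  Term 2 contributes 2 + 2 · 8 = 18
p(8) = ⊕ of these = min[5, 18, 18] = 5.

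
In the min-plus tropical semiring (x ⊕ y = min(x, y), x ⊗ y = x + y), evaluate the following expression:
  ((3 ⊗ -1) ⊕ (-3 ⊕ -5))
((3 ⊗ -1) ⊕ (-3 ⊕ -5)) = -5

Expand innermost to outermost. Recall ⊕ takes the minimum of its arguments and ⊗ takes their sum. Working out the expression ((3 ⊗ -1) ⊕ (-3 ⊕ -5)) gives -5.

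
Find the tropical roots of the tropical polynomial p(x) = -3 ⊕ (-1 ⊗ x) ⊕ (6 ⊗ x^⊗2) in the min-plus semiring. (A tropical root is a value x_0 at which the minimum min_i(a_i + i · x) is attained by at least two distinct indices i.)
Roots: {-7, -2}

Each tropical root is a break point of the lower envelope of the lines y = a_i + i · x (there are 3 lines, with slopes 0, 1, ..., 2). Only the lines that attain the minimum somewhere contribute to roots; other lines are dominated. Here the surviving (envelope) indices are i = 2, i = 1, i = 0.
Intersections between consecutive envelope lines give the roots: for adjacent envelope indices i < j the intersection is x = (a_i − a_j) / (j − i). Reading off the sorted break points: {-7, -2}.
Verification: at each break x_0, at least two indices attain the minimum of min_i(a_i + i · x_0).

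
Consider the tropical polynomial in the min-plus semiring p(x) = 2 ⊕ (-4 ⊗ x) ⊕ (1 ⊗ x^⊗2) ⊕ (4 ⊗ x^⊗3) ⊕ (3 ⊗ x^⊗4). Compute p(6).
p(6) = 2

A tropical monomial a ⊗ x^⊗i evaluates to a + i · x. Evaluating each term at x = 6:
  Term 0 contributes 2 + 0 · 6 = 2
  Term 1 contributes -4 + 1 · 6 = 2
  Term 2 contributes 1 + 2 · 6 = 13
  Term 3 contributes 4 + 3 · 6 = 22
  Term 4 contributes 3 + 4 · 6 = 27
p(6) = ⊕ of these = min[2, 2, 13, 22, 27] = 2.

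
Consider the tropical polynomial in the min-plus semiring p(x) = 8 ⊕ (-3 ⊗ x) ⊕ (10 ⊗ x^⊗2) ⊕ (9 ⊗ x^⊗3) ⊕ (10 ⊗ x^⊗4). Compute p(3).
p(3) = 0

A tropical monomial a ⊗ x^⊗i evaluates to a + i · x. Evaluating each term at x = 3:
  Term 0 contributes 8 + 0 · 3 = 8
  Term 1 contributes -3 + 1 · 3 = 0
  Term 2 contributes 10 + 2 · 3 = 16
  Term 3 contributes 9 + 3 · 3 = 18
  Term 4 contributes 10 + 4 · 3 = 22
p(3) = ⊕ of these = min[8, 0, 16, 18, 22] = 0.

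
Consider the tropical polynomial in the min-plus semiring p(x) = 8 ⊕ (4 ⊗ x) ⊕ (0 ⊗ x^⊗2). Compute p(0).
p(0) = 0

A tropical monomial a ⊗ x^⊗i evaluates to a + i · x. Evaluating each term at x = 0:
  Term 0 contributes 8 + 0 · 0 = 8
  Term 1 contributes 4 + 1 · 0 = 4
  Term 2 contributes 0 + 2 · 0 = 0
p(0) = ⊕ of these = min[8, 4, 0] = 0.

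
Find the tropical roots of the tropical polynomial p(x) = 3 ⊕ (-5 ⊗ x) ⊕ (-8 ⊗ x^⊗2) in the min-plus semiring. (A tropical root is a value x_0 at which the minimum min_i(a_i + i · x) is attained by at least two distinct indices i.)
Roots: {3, 8}

Each tropical root is a break point of the lower envelope of the lines y = a_i + i · x (there are 3 lines, with slopes 0, 1, ..., 2). Only the lines that attain the minimum somewhere contribute to roots; other lines are dominated. Here the surviving (envelope) indices are i = 2, i = 1, i = 0.
Intersections between consecutive envelope lines give the roots: for adjacent envelope indices i < j the intersection is x = (a_i − a_j) / (j − i). Reading off the sorted break points: {3, 8}.
Verification: at each break x_0, at least two indices attain the minimum of min_i(a_i + i · x_0).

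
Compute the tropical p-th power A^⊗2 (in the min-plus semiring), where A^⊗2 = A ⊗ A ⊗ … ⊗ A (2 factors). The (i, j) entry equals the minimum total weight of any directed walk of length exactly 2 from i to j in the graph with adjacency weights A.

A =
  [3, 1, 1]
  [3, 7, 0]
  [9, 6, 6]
A^⊗2 =
  [4, 4, 1]
  [6, 4, 4]
  [9, 10, 6]

Each entry (A^⊗2)_ij equals the minimum over all length-2 walks i = v_0 → v_1 → … → v_2 = j of Σ_t A[v_t][v_{t+1}]. For example, for (i, j) = (0, 2) we minimise over 3 possible intermediate vertex sequences; the minimum is 1, attained along the walk 0 → 1 → 2.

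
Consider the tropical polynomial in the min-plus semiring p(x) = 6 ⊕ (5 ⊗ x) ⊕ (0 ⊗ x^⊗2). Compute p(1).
p(1) = 2

A tropical monomial a ⊗ x^⊗i evaluates to a + i · x. Evaluating each term at x = 1:
  Term 0 contributes 6 + 0 · 1 = 6
  Term 1 contributes 5 + 1 · 1 = 6
  Term 2 contributes 0 + 2 · 1 = 2
p(1) = ⊕ of these = min[6, 6, 2] = 2.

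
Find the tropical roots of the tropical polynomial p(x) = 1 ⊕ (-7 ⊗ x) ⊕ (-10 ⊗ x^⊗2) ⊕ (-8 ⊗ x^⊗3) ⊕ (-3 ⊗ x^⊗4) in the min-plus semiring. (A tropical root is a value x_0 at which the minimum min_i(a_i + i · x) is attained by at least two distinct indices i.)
Roots: {-5, -2, 3, 8}

Each tropical root is a break point of the lower envelope of the lines y = a_i + i · x (there are 5 lines, with slopes 0, 1, ..., 4). Only the lines that attain the minimum somewhere contribute to roots; other lines are dominated. Here the surviving (envelope) indices are i = 4, i = 3, i = 2, i = 1, i = 0.
Intersections between consecutive envelope lines give the roots: for adjacent envelope indices i < j the intersection is x = (a_i − a_j) / (j − i). Reading off the sorted break points: {-5, -2, 3, 8}.
Verification: at each break x_0, at least two indices attain the minimum of min_i(a_i + i · x_0).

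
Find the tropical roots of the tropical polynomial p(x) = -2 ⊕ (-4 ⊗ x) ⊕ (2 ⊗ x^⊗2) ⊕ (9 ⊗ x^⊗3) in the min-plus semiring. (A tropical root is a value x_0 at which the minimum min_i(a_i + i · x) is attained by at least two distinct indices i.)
Roots: {-7, -6, 2}

Each tropical root is a break point of the lower envelope of the lines y = a_i + i · x (there are 4 lines, with slopes 0, 1, ..., 3). Only the lines that attain the minimum somewhere contribute to roots; other lines are dominated. Here the surviving (envelope) indices are i = 3, i = 2, i = 1, i = 0.
Intersections between consecutive envelope lines give the roots: for adjacent envelope indices i < j the intersection is x = (a_i − a_j) / (j − i). Reading off the sorted break points: {-7, -6, 2}.
Verification: at each break x_0, at least two indices attain the minimum of min_i(a_i + i · x_0).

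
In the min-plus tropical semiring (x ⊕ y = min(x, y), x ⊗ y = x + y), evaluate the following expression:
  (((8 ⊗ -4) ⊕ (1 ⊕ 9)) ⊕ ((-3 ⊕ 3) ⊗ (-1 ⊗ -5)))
(((8 ⊗ -4) ⊕ (1 ⊕ 9)) ⊕ ((-3 ⊕ 3) ⊗ (-1 ⊗ -5))) = -9

Expand innermost to outermost. Recall ⊕ takes the minimum of its arguments and ⊗ takes their sum. Working out the expression (((8 ⊗ -4) ⊕ (1 ⊕ 9)) ⊕ ((-3 ⊕ 3) ⊗ (-1 ⊗ -5))) gives -9.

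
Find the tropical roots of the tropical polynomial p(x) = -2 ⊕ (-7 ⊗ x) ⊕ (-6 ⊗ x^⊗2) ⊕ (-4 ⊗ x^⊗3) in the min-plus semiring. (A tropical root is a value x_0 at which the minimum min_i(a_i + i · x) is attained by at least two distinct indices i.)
Roots: {-2, -1, 5}

Each tropical root is a break point of the lower envelope of the lines y = a_i + i · x (there are 4 lines, with slopes 0, 1, ..., 3). Only the lines that attain the minimum somewhere contribute to roots; other lines are dominated. Here the surviving (envelope) indices are i = 3, i = 2, i = 1, i = 0.
Intersections between consecutive envelope lines give the roots: for adjacent envelope indices i < j the intersection is x = (a_i − a_j) / (j − i). Reading off the sorted break points: {-2, -1, 5}.
Verification: at each break x_0, at least two indices attain the minimum of min_i(a_i + i · x_0).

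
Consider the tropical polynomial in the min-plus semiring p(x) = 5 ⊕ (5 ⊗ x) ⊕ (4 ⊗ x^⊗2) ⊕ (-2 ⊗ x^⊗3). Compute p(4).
p(4) = 5

A tropical monomial a ⊗ x^⊗i evaluates to a + i · x. Evaluating each term at x = 4:
  Term 0 contributes 5 + 0 · 4 = 5
  Term 1 contributes 5 + 1 · 4 = 9
  Term 2 contributes 4 + 2 · 4 = 12
  Term 3 contributes -2 + 3 · 4 = 10
p(4) = ⊕ of these = min[5, 9, 12, 10] = 5.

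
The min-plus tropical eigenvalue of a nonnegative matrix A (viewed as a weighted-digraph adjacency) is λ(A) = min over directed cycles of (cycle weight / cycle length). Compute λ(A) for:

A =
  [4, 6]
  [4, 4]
λ(A) = 4

Enumerate directed cycles and compute their means (weight / length). Sample:
  cycle 0 → 0: weight = 4, length = 1, mean = 4/1 ≈ 4.000
  cycle 1 → 1: weight = 4, length = 1, mean = 4/1 ≈ 4.000
  cycle 0 → 1 → 0: weight = 10, length = 2, mean = 10/2 ≈ 5.000
  cycle 1 → 0 → 1: weight = 10, length = 2, mean = 10/2 ≈ 5.000
Minimum mean = 4.000, attained e.g. along the cycle 0 → 0 with weight 4 and length 1. So λ(A) = 4/1 = 4.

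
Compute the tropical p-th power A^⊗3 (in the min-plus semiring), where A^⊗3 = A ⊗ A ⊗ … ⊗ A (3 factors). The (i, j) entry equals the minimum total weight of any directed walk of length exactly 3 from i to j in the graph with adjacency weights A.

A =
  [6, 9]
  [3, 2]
A^⊗3 =
  [14, 13]
  [7, 6]

Each entry (A^⊗3)_ij equals the minimum over all length-3 walks i = v_0 → v_1 → … → v_3 = j of Σ_t A[v_t][v_{t+1}]. For example, for (i, j) = (0, 1) we minimise over 4 possible intermediate vertex sequences; the minimum is 13, attained along the walk 0 → 1 → 1 → 1.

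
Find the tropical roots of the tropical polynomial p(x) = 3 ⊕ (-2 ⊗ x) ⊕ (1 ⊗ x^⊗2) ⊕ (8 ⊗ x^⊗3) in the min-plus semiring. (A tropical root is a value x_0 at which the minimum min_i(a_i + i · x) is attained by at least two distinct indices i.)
Roots: {-7, -3, 5}

Each tropical root is a break point of the lower envelope of the lines y = a_i + i · x (there are 4 lines, with slopes 0, 1, ..., 3). Only the lines that attain the minimum somewhere contribute to roots; other lines are dominated. Here the surviving (envelope) indices are i = 3, i = 2, i = 1, i = 0.
Intersections between consecutive envelope lines give the roots: for adjacent envelope indices i < j the intersection is x = (a_i − a_j) / (j − i). Reading off the sorted break points: {-7, -3, 5}.
Verification: at each break x_0, at least two indices attain the minimum of min_i(a_i + i · x_0).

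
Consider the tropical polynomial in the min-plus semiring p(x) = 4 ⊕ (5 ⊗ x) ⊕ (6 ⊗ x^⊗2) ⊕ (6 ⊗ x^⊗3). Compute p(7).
p(7) = 4

A tropical monomial a ⊗ x^⊗i evaluates to a + i · x. Evaluating each term at x = 7:
  Term 0 contributes 4 + 0 · 7 = 4
  Term 1 contributes 5 + 1 · 7 = 12
  Term 2 contributes 6 + 2 · 7 = 20
  Term 3 contributes 6 + 3 · 7 = 27
p(7) = ⊕ of these = min[4, 12, 20, 27] = 4.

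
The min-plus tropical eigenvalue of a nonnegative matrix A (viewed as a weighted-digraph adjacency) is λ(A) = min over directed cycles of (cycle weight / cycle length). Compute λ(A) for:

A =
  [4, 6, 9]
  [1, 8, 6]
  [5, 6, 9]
λ(A) = 7/2

Enumerate directed cycles and compute their means (weight / length). Sample:
  cycle 0 → 0: weight = 4, length = 1, mean = 4/1 ≈ 4.000
  cycle 1 → 1: weight = 8, length = 1, mean = 8/1 ≈ 8.000
  cycle 2 → 2: weight = 9, length = 1, mean = 9/1 ≈ 9.000
  cycle 0 → 1 → 0: weight = 7, length = 2, mean = 7/2 ≈ 3.500
  cycle 0 → 2 → 0: weight = 14, length = 2, mean = 14/2 ≈ 7.000
  cycle 1 → 0 → 1: weight = 7, length = 2, mean = 7/2 ≈ 3.500
Minimum mean = 3.500, attained e.g. along the cycle 0 → 1 → 0 with weight 7 and length 2. So λ(A) = 7/2 = 7/2.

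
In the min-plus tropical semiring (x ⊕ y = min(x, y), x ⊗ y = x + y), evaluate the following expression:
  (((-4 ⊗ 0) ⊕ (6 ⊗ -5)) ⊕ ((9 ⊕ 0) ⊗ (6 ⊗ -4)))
(((-4 ⊗ 0) ⊕ (6 ⊗ -5)) ⊕ ((9 ⊕ 0) ⊗ (6 ⊗ -4))) = -4

Expand innermost to outermost. Recall ⊕ takes the minimum of its arguments and ⊗ takes their sum. Working out the expression (((-4 ⊗ 0) ⊕ (6 ⊗ -5)) ⊕ ((9 ⊕ 0) ⊗ (6 ⊗ -4))) gives -4.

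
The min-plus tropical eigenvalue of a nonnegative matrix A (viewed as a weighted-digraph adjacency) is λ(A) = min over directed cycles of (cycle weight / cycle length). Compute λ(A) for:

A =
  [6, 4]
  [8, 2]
λ(A) = 2

Enumerate directed cycles and compute their means (weight / length). Sample:
  cycle 0 → 0: weight = 6, length = 1, mean = 6/1 ≈ 6.000
  cycle 1 → 1: weight = 2, length = 1, mean = 2/1 ≈ 2.000
  cycle 0 → 1 → 0: weight = 12, length = 2, mean = 12/2 ≈ 6.000
  cycle 1 → 0 → 1: weight = 12, length = 2, mean = 12/2 ≈ 6.000
Minimum mean = 2.000, attained e.g. along the cycle 1 → 1 with weight 2 and length 1. So λ(A) = 2/1 = 2.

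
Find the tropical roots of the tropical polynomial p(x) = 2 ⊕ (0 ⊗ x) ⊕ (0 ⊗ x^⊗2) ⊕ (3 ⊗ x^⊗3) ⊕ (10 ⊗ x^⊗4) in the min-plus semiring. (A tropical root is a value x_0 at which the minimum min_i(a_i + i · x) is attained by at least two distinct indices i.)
Roots: {-7, -3, 0, 2}

Each tropical root is a break point of the lower envelope of the lines y = a_i + i · x (there are 5 lines, with slopes 0, 1, ..., 4). Only the lines that attain the minimum somewhere contribute to roots; other lines are dominated. Here the surviving (envelope) indices are i = 4, i = 3, i = 2, i = 1, i = 0.
Intersections between consecutive envelope lines give the roots: for adjacent envelope indices i < j the intersection is x = (a_i − a_j) / (j − i). Reading off the sorted break points: {-7, -3, 0, 2}.
Verification: at each break x_0, at least two indices attain the minimum of min_i(a_i + i · x_0).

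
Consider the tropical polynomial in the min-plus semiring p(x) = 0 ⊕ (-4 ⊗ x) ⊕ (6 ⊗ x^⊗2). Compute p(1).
p(1) = -3

A tropical monomial a ⊗ x^⊗i evaluates to a + i · x. Evaluating each term at x = 1:
  Term 0 contributes 0 + 0 · 1 = 0
  Term 1 contributes -4 + 1 · 1 = -3
  Term 2 contributes 6 + 2 · 1 = 8
p(1) = ⊕ of these = min[0, -3, 8] = -3.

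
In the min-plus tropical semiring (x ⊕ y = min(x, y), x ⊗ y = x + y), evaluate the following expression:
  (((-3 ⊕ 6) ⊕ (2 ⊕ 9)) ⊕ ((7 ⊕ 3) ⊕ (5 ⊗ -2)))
(((-3 ⊕ 6) ⊕ (2 ⊕ 9)) ⊕ ((7 ⊕ 3) ⊕ (5 ⊗ -2))) = -3

Expand innermost to outermost. Recall ⊕ takes the minimum of its arguments and ⊗ takes their sum. Working out the expression (((-3 ⊕ 6) ⊕ (2 ⊕ 9)) ⊕ ((7 ⊕ 3) ⊕ (5 ⊗ -2))) gives -3.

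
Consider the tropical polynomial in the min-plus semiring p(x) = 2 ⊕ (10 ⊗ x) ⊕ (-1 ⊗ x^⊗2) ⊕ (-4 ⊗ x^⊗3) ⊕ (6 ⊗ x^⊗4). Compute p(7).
p(7) = 2

A tropical monomial a ⊗ x^⊗i evaluates to a + i · x. Evaluating each term at x = 7:
  Term 0 contributes 2 + 0 · 7 = 2
  Term 1 contributes 10 + 1 · 7 = 17
  Term 2 contributes -1 + 2 · 7 = 13
  Term 3 contributes -4 + 3 · 7 = 17
  Term 4 contributes 6 + 4 · 7 = 34
p(7) = ⊕ of these = min[2, 17, 13, 17, 34] = 2.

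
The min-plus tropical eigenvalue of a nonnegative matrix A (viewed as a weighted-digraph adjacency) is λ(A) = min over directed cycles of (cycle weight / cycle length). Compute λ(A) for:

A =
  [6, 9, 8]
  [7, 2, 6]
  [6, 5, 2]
λ(A) = 2

Enumerate directed cycles and compute their means (weight / length). Sample:
  cycle 0 → 0: weight = 6, length = 1, mean = 6/1 ≈ 6.000
  cycle 1 → 1: weight = 2, length = 1, mean = 2/1 ≈ 2.000
  cycle 2 → 2: weight = 2, length = 1, mean = 2/1 ≈ 2.000
  cycle 0 → 1 → 0: weight = 16, length = 2, mean = 16/2 ≈ 8.000
  cycle 0 → 2 → 0: weight = 14, length = 2, mean = 14/2 ≈ 7.000
  cycle 1 → 0 → 1: weight = 16, length = 2, mean = 16/2 ≈ 8.000
Minimum mean = 2.000, attained e.g. along the cycle 1 → 1 with weight 2 and length 1. So λ(A) = 2/1 = 2.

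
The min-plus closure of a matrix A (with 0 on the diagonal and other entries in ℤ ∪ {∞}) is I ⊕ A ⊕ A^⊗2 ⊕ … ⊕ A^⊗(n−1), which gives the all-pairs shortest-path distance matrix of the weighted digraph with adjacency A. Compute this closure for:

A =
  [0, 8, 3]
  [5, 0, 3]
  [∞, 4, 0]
Closure =
  [0, 7, 3]
  [5, 0, 3]
  [9, 4, 0]

This is the Floyd-Warshall all-pairs shortest-path computation. For each intermediate vertex k = 0, 1, …, 2, update dist[i][j] ← min(dist[i][j], dist[i][k] + dist[k][j]). The final matrix gives, for each (i, j), the minimum total weight of any directed path from i to j (possibly empty when i = j).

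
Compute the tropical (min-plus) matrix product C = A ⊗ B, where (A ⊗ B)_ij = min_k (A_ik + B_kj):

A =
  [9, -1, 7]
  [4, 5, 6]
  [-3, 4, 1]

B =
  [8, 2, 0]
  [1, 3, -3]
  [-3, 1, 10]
A ⊗ B =
  [0, 2, -4]
  [3, 6, 2]
  [-2, -1, -3]

Apply the min-plus product entry-by-entry:
  C[0][0] = min over k of (A[0][0] + B[0][0] = 9 + 8 = 17, A[0][1] + B[1][0] = -1 + 1 = 0, A[0][2] + B[2][0] = 7 + -3 = 4) = 0 (attained at k = 1)
  C[0][1] = min over k of (A[0][0] + B[0][1] = 9 + 2 = 11, A[0][1] + B[1][1] = -1 + 3 = 2, A[0][2] + B[2][1] = 7 + 1 = 8) = 2 (attained at k = 1)
  C[0][2] = min over k of (A[0][0] + B[0][2] = 9 + 0 = 9, A[0][1] + B[1][2] = -1 + -3 = -4, A[0][2] + B[2][2] = 7 + 10 = 17) = -4 (attained at k = 1)
  C[1][0] = min over k of (A[1][0] + B[0][0] = 4 + 8 = 12, A[1][1] + B[1][0] = 5 + 1 = 6, A[1][2] + B[2][0] = 6 + -3 = 3) = 3 (attained at k = 2)
  C[1][1] = min over k of (A[1][0] + B[0][1] = 4 + 2 = 6, A[1][1] + B[1][1] = 5 + 3 = 8, A[1][2] + B[2][1] = 6 + 1 = 7) = 6 (attained at k = 0)
  C[1][2] = min over k of (A[1][0] + B[0][2] = 4 + 0 = 4, A[1][1] + B[1][2] = 5 + -3 = 2, A[1][2] + B[2][2] = 6 + 10 = 16) = 2 (attained at k = 1)
  C[2][0] = min over k of (A[2][0] + B[0][0] = -3 + 8 = 5, A[2][1] + B[1][0] = 4 + 1 = 5, A[2][2] + B[2][0] = 1 + -3 = -2) = -2 (attained at k = 2)
  C[2][1] = min over k of (A[2][0] + B[0][1] = -3 + 2 = -1, A[2][1] + B[1][1] = 4 + 3 = 7, A[2][2] + B[2][1] = 1 + 1 = 2) = -1 (attained at k = 0)
  C[2][2] = min over k of (A[2][0] + B[0][2] = -3 + 0 = -3, A[2][1] + B[1][2] = 4 + -3 = 1, A[2][2] + B[2][2] = 1 + 10 = 11) = -3 (attained at k = 0)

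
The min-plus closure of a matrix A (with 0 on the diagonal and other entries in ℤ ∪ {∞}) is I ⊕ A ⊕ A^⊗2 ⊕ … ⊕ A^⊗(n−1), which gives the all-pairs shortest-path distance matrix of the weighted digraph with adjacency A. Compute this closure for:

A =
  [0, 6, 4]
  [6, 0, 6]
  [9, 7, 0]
Closure =
  [0, 6, 4]
  [6, 0, 6]
  [9, 7, 0]

This is the Floyd-Warshall all-pairs shortest-path computation. For each intermediate vertex k = 0, 1, …, 2, update dist[i][j] ← min(dist[i][j], dist[i][k] + dist[k][j]). The final matrix gives, for each (i, j), the minimum total weight of any directed path from i to j (possibly empty when i = j).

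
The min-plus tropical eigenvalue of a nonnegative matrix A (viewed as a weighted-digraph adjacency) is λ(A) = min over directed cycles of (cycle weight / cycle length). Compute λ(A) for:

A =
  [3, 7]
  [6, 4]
λ(A) = 3

Enumerate directed cycles and compute their means (weight / length). Sample:
  cycle 0 → 0: weight = 3, length = 1, mean = 3/1 ≈ 3.000
  cycle 1 → 1: weight = 4, length = 1, mean = 4/1 ≈ 4.000
  cycle 0 → 1 → 0: weight = 13, length = 2, mean = 13/2 ≈ 6.500
  cycle 1 → 0 → 1: weight = 13, length = 2, mean = 13/2 ≈ 6.500
Minimum mean = 3.000, attained e.g. along the cycle 0 → 0 with weight 3 and length 1. So λ(A) = 3/1 = 3.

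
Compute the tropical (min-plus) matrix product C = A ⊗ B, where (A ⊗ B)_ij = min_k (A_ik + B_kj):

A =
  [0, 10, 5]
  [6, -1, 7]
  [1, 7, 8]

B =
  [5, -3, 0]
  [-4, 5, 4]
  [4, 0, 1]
A ⊗ B =
  [5, -3, 0]
  [-5, 3, 3]
  [3, -2, 1]

Apply the min-plus product entry-by-entry:
  C[0][0] = min over k of (A[0][0] + B[0][0] = 0 + 5 = 5, A[0][1] + B[1][0] = 10 + -4 = 6, A[0][2] + B[2][0] = 5 + 4 = 9) = 5 (attained at k = 0)
  C[0][1] = min over k of (A[0][0] + B[0][1] = 0 + -3 = -3, A[0][1] + B[1][1] = 10 + 5 = 15, A[0][2] + B[2][1] = 5 + 0 = 5) = -3 (attained at k = 0)
  C[0][2] = min over k of (A[0][0] + B[0][2] = 0 + 0 = 0, A[0][1] + B[1][2] = 10 + 4 = 14, A[0][2] + B[2][2] = 5 + 1 = 6) = 0 (attained at k = 0)
  C[1][0] = min over k of (A[1][0] + B[0][0] = 6 + 5 = 11, A[1][1] + B[1][0] = -1 + -4 = -5, A[1][2] + B[2][0] = 7 + 4 = 11) = -5 (attained at k = 1)
  C[1][1] = min over k of (A[1][0] + B[0][1] = 6 + -3 = 3, A[1][1] + B[1][1] = -1 + 5 = 4, A[1][2] + B[2][1] = 7 + 0 = 7) = 3 (attained at k = 0)
  C[1][2] = min over k of (A[1][0] + B[0][2] = 6 + 0 = 6, A[1][1] + B[1][2] = -1 + 4 = 3, A[1][2] + B[2][2] = 7 + 1 = 8) = 3 (attained at k = 1)
  C[2][0] = min over k of (A[2][0] + B[0][0] = 1 + 5 = 6, A[2][1] + B[1][0] = 7 + -4 = 3, A[2][2] + B[2][0] = 8 + 4 = 12) = 3 (attained at k = 1)
  C[2][1] = min over k of (A[2][0] + B[0][1] = 1 + -3 = -2, A[2][1] + B[1][1] = 7 + 5 = 12, A[2][2] + B[2][1] = 8 + 0 = 8) = -2 (attained at k = 0)
  C[2][2] = min over k of (A[2][0] + B[0][2] = 1 + 0 = 1, A[2][1] + B[1][2] = 7 + 4 = 11, A[2][2] + B[2][2] = 8 + 1 = 9) = 1 (attained at k = 0)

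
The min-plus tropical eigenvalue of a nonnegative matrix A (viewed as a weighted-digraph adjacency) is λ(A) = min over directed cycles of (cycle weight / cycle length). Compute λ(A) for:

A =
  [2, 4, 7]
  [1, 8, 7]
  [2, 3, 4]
λ(A) = 2

Enumerate directed cycles and compute their means (weight / length). Sample:
  cycle 0 → 0: weight = 2, length = 1, mean = 2/1 ≈ 2.000
  cycle 1 → 1: weight = 8, length = 1, mean = 8/1 ≈ 8.000
  cycle 2 → 2: weight = 4, length = 1, mean = 4/1 ≈ 4.000
  cycle 0 → 1 → 0: weight = 5, length = 2, mean = 5/2 ≈ 2.500
  cycle 0 → 2 → 0: weight = 9, length = 2, mean = 9/2 ≈ 4.500
  cycle 1 → 0 → 1: weight = 5, length = 2, mean = 5/2 ≈ 2.500
Minimum mean = 2.000, attained e.g. along the cycle 0 → 0 with weight 2 and length 1. So λ(A) = 2/1 = 2.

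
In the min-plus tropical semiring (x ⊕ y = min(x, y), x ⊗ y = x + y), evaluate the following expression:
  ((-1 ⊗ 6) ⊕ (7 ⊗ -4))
((-1 ⊗ 6) ⊕ (7 ⊗ -4)) = 3

Expand innermost to outermost. Recall ⊕ takes the minimum of its arguments and ⊗ takes their sum. Working out the expression ((-1 ⊗ 6) ⊕ (7 ⊗ -4)) gives 3.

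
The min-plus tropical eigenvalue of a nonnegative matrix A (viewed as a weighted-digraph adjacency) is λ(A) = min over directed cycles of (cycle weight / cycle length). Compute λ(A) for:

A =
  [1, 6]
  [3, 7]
λ(A) = 1

Enumerate directed cycles and compute their means (weight / length). Sample:
  cycle 0 → 0: weight = 1, length = 1, mean = 1/1 ≈ 1.000
  cycle 1 → 1: weight = 7, length = 1, mean = 7/1 ≈ 7.000
  cycle 0 → 1 → 0: weight = 9, length = 2, mean = 9/2 ≈ 4.500
  cycle 1 → 0 → 1: weight = 9, length = 2, mean = 9/2 ≈ 4.500
Minimum mean = 1.000, attained e.g. along the cycle 0 → 0 with weight 1 and length 1. So λ(A) = 1/1 = 1.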